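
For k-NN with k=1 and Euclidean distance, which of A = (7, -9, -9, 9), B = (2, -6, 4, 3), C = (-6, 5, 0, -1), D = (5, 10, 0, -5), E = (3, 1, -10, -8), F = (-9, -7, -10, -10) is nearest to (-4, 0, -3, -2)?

Distances: d(A) ≈ 18.9473, d(B) ≈ 12.083, d(C) ≈ 6.245, d(D) ≈ 14.1067, d(E) ≈ 11.619, d(F) ≈ 13.6748. Nearest: C = (-6, 5, 0, -1) with distance 6.245.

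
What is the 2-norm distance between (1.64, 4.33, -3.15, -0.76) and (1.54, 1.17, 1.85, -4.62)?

(Σ|x_i - y_i|^2)^(1/2) = (|1.64 - 1.54|^2 + |4.33 - 1.17|^2 + |-3.15 - 1.85|^2 + |-0.76 - (-4.62)|^2)^(1/2)
= (0.1^2 + 3.16^2 + 5^2 + 3.86^2)^(1/2) = (0.01 + 9.9856 + 25 + 14.8996)^(1/2) = (49.8952)^(1/2) ≈ 7.0637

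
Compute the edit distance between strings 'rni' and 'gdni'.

Let D[i][j] be the edit distance between the first i characters of 'rni' and the first j characters of 'gdni', with D[i][0] = i, D[0][j] = j, and D[i][j] = D[i-1][j-1] if the characters match, else 1 + min(D[i-1][j], D[i][j-1], D[i-1][j-1]). Filling the table (rows: prefixes of 'rni', columns: prefixes of 'gdni'):
     ε  g  d  n  i
  ε  0  1  2  3  4
  r  1  1  2  3  4
  n  2  2  2  2  3
  i  3  3  3  3  2
The bottom-right entry gives D[3][4] = 2, so no sequence of fewer than 2 edits works. Backtracking through the table gives one optimal edit sequence (2 edits):
  rni → grni (ins g @1)
  grni → gdni (sub r→d @2)
Edit distance = 2.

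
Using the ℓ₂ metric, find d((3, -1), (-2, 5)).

√(Σ(x_i - y_i)²) = √((3 - (-2))² + (-1 - 5)²)
= √(5² + (-6)²) = √(25 + 36) = √61 ≈ 7.8102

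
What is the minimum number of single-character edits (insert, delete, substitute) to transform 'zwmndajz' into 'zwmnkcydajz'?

Let D[i][j] be the edit distance between the first i characters of 'zwmndajz' and the first j characters of 'zwmnkcydajz', with D[i][0] = i, D[0][j] = j, and D[i][j] = D[i-1][j-1] if the characters match, else 1 + min(D[i-1][j], D[i][j-1], D[i-1][j-1]). Filling the table (rows: prefixes of 'zwmndajz', columns: prefixes of 'zwmnkcydajz'):
     ε  z  w  m  n  k  c  y  d  a  j  z
  ε  0  1  2  3  4  5  6  7  8  9 10 11
  z  1  0  1  2  3  4  5  6  7  8  9 10
  w  2  1  0  1  2  3  4  5  6  7  8  9
  m  3  2  1  0  1  2  3  4  5  6  7  8
  n  4  3  2  1  0  1  2  3  4  5  6  7
  d  5  4  3  2  1  1  2  3  3  4  5  6
  a  6  5  4  3  2  2  2  3  4  3  4  5
  j  7  6  5  4  3  3  3  3  4  4  3  4
  z  8  7  6  5  4  4  4  4  4  5  4  3
The bottom-right entry gives D[8][11] = 3, so no sequence of fewer than 3 edits works. Backtracking through the table gives one optimal edit sequence (3 edits):
  zwmndajz → zwmnkdajz (ins k @5)
  zwmnkdajz → zwmnkcdajz (ins c @6)
  zwmnkcdajz → zwmnkcydajz (ins y @7)
Edit distance = 3.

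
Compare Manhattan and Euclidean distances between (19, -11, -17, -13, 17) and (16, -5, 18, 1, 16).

L1 = |19 - 16| + |-11 - (-5)| + |-17 - 18| + |-13 - 1| + |17 - 16| = 3 + 6 + 35 + 14 + 1 = 59
L2 = √(3² + 6² + 35² + 14² + 1²) = √1467 ≈ 38.3014
L1 ≥ L2 always (equality iff movement is along one axis); L1 > L2 here.
Ratio L1/L2 = 59/√1467 ≈ 1.5404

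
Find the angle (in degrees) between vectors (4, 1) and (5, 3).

With u = (4, 1), v = (5, 3):
u·v = 4·5 + 1·3 = 20 + 3 = 23.
|u| = √(4² + 1²) = √17, |v| = √(5² + 3²) = √34, so |u||v| = √(17·34) = √578.
cos θ = (u·v)/(|u||v|) = 23/√578 ≈ 0.956674
θ = arccos(0.956674) ≈ 16.93°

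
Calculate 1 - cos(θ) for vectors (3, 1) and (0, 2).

With u = (3, 1), v = (0, 2):
u·v = 3·0 + 1·2 = 0 + 2 = 2.
|u| = √(3² + 1²) = √10, |v| = √(0² + 2²) = √4, so |u||v| = √(10·4) = √40.
cos θ = (u·v)/(|u||v|) = 2/√40 ≈ 0.3162
Cosine distance = 1 - cos θ ≈ 1 - 0.3162 = 0.6838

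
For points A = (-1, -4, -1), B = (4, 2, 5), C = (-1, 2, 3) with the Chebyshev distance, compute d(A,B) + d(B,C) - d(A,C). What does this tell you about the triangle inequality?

d(A,B) = max(5, 6, 6) = 6, d(B,C) = max(5, 0, 2) = 5, d(A,C) = max(0, 6, 4) = 6.
d(A,B) + d(B,C) - d(A,C) = 6 + 5 - 6 = 11 - 6 = 5. This is ≥ 0, so the triangle inequality holds for these points.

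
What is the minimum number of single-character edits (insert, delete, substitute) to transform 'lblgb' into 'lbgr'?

Let D[i][j] be the edit distance between the first i characters of 'lblgb' and the first j characters of 'lbgr', with D[i][0] = i, D[0][j] = j, and D[i][j] = D[i-1][j-1] if the characters match, else 1 + min(D[i-1][j], D[i][j-1], D[i-1][j-1]). Filling the table (rows: prefixes of 'lblgb', columns: prefixes of 'lbgr'):
     ε  l  b  g  r
  ε  0  1  2  3  4
  l  1  0  1  2  3
  b  2  1  0  1  2
  l  3  2  1  1  2
  g  4  3  2  1  2
  b  5  4  3  2  2
The bottom-right entry gives D[5][4] = 2, so no sequence of fewer than 2 edits works. Backtracking through the table gives one optimal edit sequence (2 edits):
  lblgb → lbgb (del l @3)
  lbgb → lbgr (sub b→r @4)
Edit distance = 2.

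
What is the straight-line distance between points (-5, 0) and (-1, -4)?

√(Σ(x_i - y_i)²) = √((-5 - (-1))² + (0 - (-4))²)
= √((-4)² + 4²) = √(16 + 16) = √32 ≈ 5.6569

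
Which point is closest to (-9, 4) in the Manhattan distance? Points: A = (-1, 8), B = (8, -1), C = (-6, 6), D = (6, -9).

Distances: d(A) = 12, d(B) = 22, d(C) = 5, d(D) = 28. Nearest: C = (-6, 6) with distance 5.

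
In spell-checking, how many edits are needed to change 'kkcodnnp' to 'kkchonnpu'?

Let D[i][j] be the edit distance between the first i characters of 'kkcodnnp' and the first j characters of 'kkchonnpu', with D[i][0] = i, D[0][j] = j, and D[i][j] = D[i-1][j-1] if the characters match, else 1 + min(D[i-1][j], D[i][j-1], D[i-1][j-1]). Filling the table (rows: prefixes of 'kkcodnnp', columns: prefixes of 'kkchonnpu'):
     ε  k  k  c  h  o  n  n  p  u
  ε  0  1  2  3  4  5  6  7  8  9
  k  1  0  1  2  3  4  5  6  7  8
  k  2  1  0  1  2  3  4  5  6  7
  c  3  2  1  0  1  2  3  4  5  6
  o  4  3  2  1  1  1  2  3  4  5
  d  5  4  3  2  2  2  2  3  4  5
  n  6  5  4  3  3  3  2  2  3  4
  n  7  6  5  4  4  4  3  2  3  4
  p  8  7  6  5  5  5  4  3  2  3
The bottom-right entry gives D[8][9] = 3, so no sequence of fewer than 3 edits works. Backtracking through the table gives one optimal edit sequence (3 edits):
  kkcodnnp → kkchdnnp (sub o→h @4)
  kkchdnnp → kkchonnp (sub d→o @5)
  kkchonnp → kkchonnpu (ins u @9)
Edit distance = 3.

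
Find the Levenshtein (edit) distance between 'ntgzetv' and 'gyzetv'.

Let D[i][j] be the edit distance between the first i characters of 'ntgzetv' and the first j characters of 'gyzetv', with D[i][0] = i, D[0][j] = j, and D[i][j] = D[i-1][j-1] if the characters match, else 1 + min(D[i-1][j], D[i][j-1], D[i-1][j-1]). Filling the table (rows: prefixes of 'ntgzetv', columns: prefixes of 'gyzetv'):
     ε  g  y  z  e  t  v
  ε  0  1  2  3  4  5  6
  n  1  1  2  3  4  5  6
  t  2  2  2  3  4  4  5
  g  3  2  3  3  4  5  5
  z  4  3  3  3  4  5  6
  e  5  4  4  4  3  4  5
  t  6  5  5  5  4  3  4
  v  7  6  6  6  5  4  3
The bottom-right entry gives D[7][6] = 3, so no sequence of fewer than 3 edits works. Backtracking through the table gives one optimal edit sequence (3 edits):
  ntgzetv → tgzetv (del n @1)
  tgzetv → ggzetv (sub t→g @1)
  ggzetv → gyzetv (sub g→y @2)
Edit distance = 3.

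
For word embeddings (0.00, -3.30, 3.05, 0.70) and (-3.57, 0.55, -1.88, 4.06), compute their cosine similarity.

With u = (0.00, -3.30, 3.05, 0.70), v = (-3.57, 0.55, -1.88, 4.06):
u·v = 0·(-3.57) + (-3.3)·0.55 + 3.05·(-1.88) + 0.7·4.06 = 0 + (-1.815) + (-5.734) + 2.842 = -4.707.
|u| = √(0² + (-3.3)² + 3.05² + 0.7²) = √(0 + 10.89 + 9.3025 + 0.49) = √20.6825, |v| = √((-3.57)² + 0.55² + (-1.88)² + 4.06²) = √(12.7449 + 0.3025 + 3.5344 + 16.4836) = √33.0654.
cos θ = (u·v)/(|u||v|) = -4.707/(√20.6825·√33.0654) ≈ -0.18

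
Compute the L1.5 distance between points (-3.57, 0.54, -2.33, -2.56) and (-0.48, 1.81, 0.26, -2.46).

(Σ|x_i - y_i|^1.5)^(1/1.5) = (|-3.57 - (-0.48)|^1.5 + |0.54 - 1.81|^1.5 + |-2.33 - 0.26|^1.5 + |-2.56 - (-2.46)|^1.5)^(1/1.5)
= (3.09^1.5 + 1.27^1.5 + 2.59^1.5 + 0.1^1.5)^(1/1.5) ≈ (5.4317 + 1.4312 + 4.1682 + 0.0316)^(1/1.5) = (11.0627)^(1/1.5) ≈ 4.9649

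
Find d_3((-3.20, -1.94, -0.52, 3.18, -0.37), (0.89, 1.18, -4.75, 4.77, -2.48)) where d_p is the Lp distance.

(Σ|x_i - y_i|^3)^(1/3) = (|-3.2 - 0.89|^3 + |-1.94 - 1.18|^3 + |-0.52 - (-4.75)|^3 + |3.18 - 4.77|^3 + |-0.37 - (-2.48)|^3)^(1/3)
= (4.09^3 + 3.12^3 + 4.23^3 + 1.59^3 + 2.11^3)^(1/3) ≈ (68.4179 + 30.3713 + 75.687 + 4.0197 + 9.3939)^(1/3) = (187.8898)^(1/3) ≈ 5.7275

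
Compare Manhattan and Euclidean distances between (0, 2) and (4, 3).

L1 = |0 - 4| + |2 - 3| = 4 + 1 = 5
L2 = √(4² + 1²) = √17 ≈ 4.1231
L1 ≥ L2 always (equality iff movement is along one axis); L1 > L2 here.
Ratio L1/L2 = 5/√17 ≈ 1.2127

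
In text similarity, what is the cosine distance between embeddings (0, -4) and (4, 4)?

With u = (0, -4), v = (4, 4):
u·v = 0·4 + (-4)·4 = 0 + (-16) = -16.
|u| = √(0² + (-4)²) = √16, |v| = √(4² + 4²) = √32, so |u||v| = √(16·32) = √512.
cos θ = (u·v)/(|u||v|) = -16/√512 ≈ -0.7071
Cosine distance = 1 - cos θ ≈ 1 - (-0.7071) = 1.7071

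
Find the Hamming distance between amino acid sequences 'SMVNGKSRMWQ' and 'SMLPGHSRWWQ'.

Differing positions: 3, 4, 6, 9. Hamming distance = 4.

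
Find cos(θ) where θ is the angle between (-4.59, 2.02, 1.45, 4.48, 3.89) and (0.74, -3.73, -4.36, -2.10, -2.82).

With u = (-4.59, 2.02, 1.45, 4.48, 3.89), v = (0.74, -3.73, -4.36, -2.10, -2.82):
u·v = (-4.59)·0.74 + 2.02·(-3.73) + 1.45·(-4.36) + 4.48·(-2.1) + 3.89·(-2.82) = (-3.3966) + (-7.5346) + (-6.322) + (-9.408) + (-10.9698) = -37.631.
|u| = √((-4.59)² + 2.02² + 1.45² + 4.48² + 3.89²) = √(21.0681 + 4.0804 + 2.1025 + 20.0704 + 15.1321) = √62.4535, |v| = √(0.74² + (-3.73)² + (-4.36)² + (-2.1)² + (-2.82)²) = √(0.5476 + 13.9129 + 19.0096 + 4.41 + 7.9524) = √45.8325.
cos θ = (u·v)/(|u||v|) = -37.631/(√62.4535·√45.8325) ≈ -0.7034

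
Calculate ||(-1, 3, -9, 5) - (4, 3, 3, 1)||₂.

√(Σ(x_i - y_i)²) = √((-1 - 4)² + (3 - 3)² + (-9 - 3)² + (5 - 1)²)
= √((-5)² + 0² + (-12)² + 4²) = √(25 + 0 + 144 + 16) = √185 ≈ 13.6015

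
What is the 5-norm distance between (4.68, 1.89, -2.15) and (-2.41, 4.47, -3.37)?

(Σ|x_i - y_i|^5)^(1/5) = (|4.68 - (-2.41)|^5 + |1.89 - 4.47|^5 + |-2.15 - (-3.37)|^5)^(1/5)
= (7.09^5 + 2.58^5 + 1.22^5)^(1/5) ≈ (17915.5925 + 114.3138 + 2.7027)^(1/5) = (18032.609)^(1/5) ≈ 7.0992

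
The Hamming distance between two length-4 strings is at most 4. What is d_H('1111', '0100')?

Differing positions: 1, 3, 4. Hamming distance = 3. The maximum possible Hamming distance for length-4 strings is 4, so d_H/4 = 3/4 = 0.75.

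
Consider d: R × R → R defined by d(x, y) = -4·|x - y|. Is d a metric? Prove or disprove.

No. With c = -4 < 0, d fails non-negativity: d(1, 10) = -4·|1 - 10| = -4·9 = -36 < 0.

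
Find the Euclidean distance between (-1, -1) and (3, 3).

√(Σ(x_i - y_i)²) = √((-1 - 3)² + (-1 - 3)²)
= √((-4)² + (-4)²) = √(16 + 16) = √32 ≈ 5.6569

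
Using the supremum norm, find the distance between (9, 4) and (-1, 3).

max(|x_i - y_i|) = max(|9 - (-1)|, |4 - 3|) = max(10, 1) = 10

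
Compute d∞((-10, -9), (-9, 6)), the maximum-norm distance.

max(|x_i - y_i|) = max(|-10 - (-9)|, |-9 - 6|) = max(1, 15) = 15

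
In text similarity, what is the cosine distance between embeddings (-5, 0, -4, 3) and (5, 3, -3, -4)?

With u = (-5, 0, -4, 3), v = (5, 3, -3, -4):
u·v = (-5)·5 + 0·3 + (-4)·(-3) + 3·(-4) = (-25) + 0 + 12 + (-12) = -25.
|u| = √((-5)² + 0² + (-4)² + 3²) = √50, |v| = √(5² + 3² + (-3)² + (-4)²) = √59, so |u||v| = √(50·59) = √2950.
cos θ = (u·v)/(|u||v|) = -25/√2950 ≈ -0.4603
Cosine distance = 1 - cos θ ≈ 1 - (-0.4603) = 1.4603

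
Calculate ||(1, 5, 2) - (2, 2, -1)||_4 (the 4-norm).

(Σ|x_i - y_i|^4)^(1/4) = (|1 - 2|^4 + |5 - 2|^4 + |2 - (-1)|^4)^(1/4)
= (1^4 + 3^4 + 3^4)^(1/4) = (1 + 81 + 81)^(1/4) = (163)^(1/4) ≈ 3.5731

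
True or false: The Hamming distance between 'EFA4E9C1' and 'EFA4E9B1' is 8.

Differing positions: 7. Hamming distance = 1, so the claim that d_H = 8 is false.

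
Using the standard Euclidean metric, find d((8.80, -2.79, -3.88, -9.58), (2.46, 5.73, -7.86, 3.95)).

√(Σ(x_i - y_i)²) = √((8.8 - 2.46)² + (-2.79 - 5.73)² + (-3.88 - (-7.86))² + (-9.58 - 3.95)²)
= √(6.34² + (-8.52)² + 3.98² + (-13.53)²) = √(40.1956 + 72.5904 + 15.8404 + 183.0609) = √311.6873 ≈ 17.6547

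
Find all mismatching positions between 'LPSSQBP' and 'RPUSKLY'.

Differing positions: 1, 3, 5, 6, 7. Hamming distance = 5.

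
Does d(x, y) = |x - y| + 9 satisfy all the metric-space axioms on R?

No. d fails identity of indiscernibles (specifically d(x,x) = 0): d(5, 5) = |5 - 5| + 9 = 0 + 9 = 9 ≠ 0.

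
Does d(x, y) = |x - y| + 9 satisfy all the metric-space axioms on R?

No. d fails identity of indiscernibles (specifically d(x,x) = 0): d(0, 0) = |0 - 0| + 9 = 0 + 9 = 9 ≠ 0.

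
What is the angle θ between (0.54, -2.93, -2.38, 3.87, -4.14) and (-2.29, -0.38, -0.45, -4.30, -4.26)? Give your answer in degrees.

With u = (0.54, -2.93, -2.38, 3.87, -4.14), v = (-2.29, -0.38, -0.45, -4.30, -4.26):
u·v = 0.54·(-2.29) + (-2.93)·(-0.38) + (-2.38)·(-0.45) + 3.87·(-4.3) + (-4.14)·(-4.26) = (-1.2366) + 1.1134 + 1.071 + (-16.641) + 17.6364 = 1.9432.
|u| = √(0.54² + (-2.93)² + (-2.38)² + 3.87² + (-4.14)²) = √(0.2916 + 8.5849 + 5.6644 + 14.9769 + 17.1396) = √46.6574, |v| = √((-2.29)² + (-0.38)² + (-0.45)² + (-4.3)² + (-4.26)²) = √(5.2441 + 0.1444 + 0.2025 + 18.49 + 18.1476) = √42.2286.
cos θ = (u·v)/(|u||v|) = 1.9432/(√46.6574·√42.2286) ≈ 0.043778
θ = arccos(0.043778) ≈ 87.49°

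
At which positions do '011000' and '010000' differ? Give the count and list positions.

Differing positions: 3. Hamming distance = 1.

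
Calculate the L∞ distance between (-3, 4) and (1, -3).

max(|x_i - y_i|) = max(|-3 - 1|, |4 - (-3)|) = max(4, 7) = 7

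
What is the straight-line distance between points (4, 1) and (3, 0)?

√(Σ(x_i - y_i)²) = √((4 - 3)² + (1 - 0)²)
= √(1² + 1²) = √(1 + 1) = √2 ≈ 1.4142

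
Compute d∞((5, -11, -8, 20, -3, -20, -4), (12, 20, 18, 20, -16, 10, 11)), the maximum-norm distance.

max(|x_i - y_i|) = max(|5 - 12|, |-11 - 20|, |-8 - 18|, |20 - 20|, |-3 - (-16)|, |-20 - 10|, |-4 - 11|) = max(7, 31, 26, 0, 13, 30, 15) = 31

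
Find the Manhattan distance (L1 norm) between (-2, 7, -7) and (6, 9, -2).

Σ|x_i - y_i| = |-2 - 6| + |7 - 9| + |-7 - (-2)| = 8 + 2 + 5 = 15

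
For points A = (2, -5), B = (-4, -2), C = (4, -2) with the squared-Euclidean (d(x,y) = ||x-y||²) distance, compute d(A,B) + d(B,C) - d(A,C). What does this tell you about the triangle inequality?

d(A,B) = 6² + 3² = 45, d(B,C) = 8² + 0² = 64, d(A,C) = 2² + 3² = 13.
d(A,B) + d(B,C) - d(A,C) = 45 + 64 - 13 = 109 - 13 = 96. This is ≥ 0, so the triangle inequality holds for these points.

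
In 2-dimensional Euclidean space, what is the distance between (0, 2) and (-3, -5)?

√(Σ(x_i - y_i)²) = √((0 - (-3))² + (2 - (-5))²)
= √(3² + 7²) = √(9 + 49) = √58 ≈ 7.6158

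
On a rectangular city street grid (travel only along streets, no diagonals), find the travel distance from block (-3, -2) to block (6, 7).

Σ|x_i - y_i| = |-3 - 6| + |-2 - 7| = 9 + 9 = 18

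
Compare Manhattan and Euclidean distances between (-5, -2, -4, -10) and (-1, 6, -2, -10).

L1 = |-5 - (-1)| + |-2 - 6| + |-4 - (-2)| + |-10 - (-10)| = 4 + 8 + 2 + 0 = 14
L2 = √(4² + 8² + 2² + 0²) = √84 ≈ 9.1652
L1 ≥ L2 always (equality iff movement is along one axis); L1 > L2 here.
Ratio L1/L2 = 14/√84 ≈ 1.5275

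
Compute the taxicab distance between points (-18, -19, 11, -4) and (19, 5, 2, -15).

Σ|x_i - y_i| = |-18 - 19| + |-19 - 5| + |11 - 2| + |-4 - (-15)| = 37 + 24 + 9 + 11 = 81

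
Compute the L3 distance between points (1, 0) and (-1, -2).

(Σ|x_i - y_i|^3)^(1/3) = (|1 - (-1)|^3 + |0 - (-2)|^3)^(1/3)
= (2^3 + 2^3)^(1/3) = (8 + 8)^(1/3) = (16)^(1/3) ≈ 2.5198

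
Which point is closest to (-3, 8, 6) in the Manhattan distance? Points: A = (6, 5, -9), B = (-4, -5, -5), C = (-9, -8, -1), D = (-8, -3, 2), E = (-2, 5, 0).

Distances: d(A) = 27, d(B) = 25, d(C) = 29, d(D) = 20, d(E) = 10. Nearest: E = (-2, 5, 0) with distance 10.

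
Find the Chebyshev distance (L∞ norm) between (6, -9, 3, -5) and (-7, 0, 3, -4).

max(|x_i - y_i|) = max(|6 - (-7)|, |-9 - 0|, |3 - 3|, |-5 - (-4)|) = max(13, 9, 0, 1) = 13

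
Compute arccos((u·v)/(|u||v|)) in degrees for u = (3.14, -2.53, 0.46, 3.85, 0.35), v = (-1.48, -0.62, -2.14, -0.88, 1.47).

With u = (3.14, -2.53, 0.46, 3.85, 0.35), v = (-1.48, -0.62, -2.14, -0.88, 1.47):
u·v = 3.14·(-1.48) + (-2.53)·(-0.62) + 0.46·(-2.14) + 3.85·(-0.88) + 0.35·1.47 = (-4.6472) + 1.5686 + (-0.9844) + (-3.388) + 0.5145 = -6.9365.
|u| = √(3.14² + (-2.53)² + 0.46² + 3.85² + 0.35²) = √(9.8596 + 6.4009 + 0.2116 + 14.8225 + 0.1225) = √31.4171, |v| = √((-1.48)² + (-0.62)² + (-2.14)² + (-0.88)² + 1.47²) = √(2.1904 + 0.3844 + 4.5796 + 0.7744 + 2.1609) = √10.0897.
cos θ = (u·v)/(|u||v|) = -6.9365/(√31.4171·√10.0897) ≈ -0.389599
θ = arccos(-0.389599) ≈ 112.93°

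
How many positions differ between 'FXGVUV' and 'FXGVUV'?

Differing positions: none. Hamming distance = 0.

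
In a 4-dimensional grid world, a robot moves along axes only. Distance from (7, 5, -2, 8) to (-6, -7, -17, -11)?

Σ|x_i - y_i| = |7 - (-6)| + |5 - (-7)| + |-2 - (-17)| + |8 - (-11)| = 13 + 12 + 15 + 19 = 59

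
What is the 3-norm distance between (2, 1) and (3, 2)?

(Σ|x_i - y_i|^3)^(1/3) = (|2 - 3|^3 + |1 - 2|^3)^(1/3)
= (1^3 + 1^3)^(1/3) = (1 + 1)^(1/3) = (2)^(1/3) ≈ 1.2599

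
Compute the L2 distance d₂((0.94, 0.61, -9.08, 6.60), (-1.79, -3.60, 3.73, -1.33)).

√(Σ(x_i - y_i)²) = √((0.94 - (-1.79))² + (0.61 - (-3.6))² + (-9.08 - 3.73)² + (6.6 - (-1.33))²)
= √(2.73² + 4.21² + (-12.81)² + 7.93²) = √(7.4529 + 17.7241 + 164.0961 + 62.8849) = √252.158 ≈ 15.8795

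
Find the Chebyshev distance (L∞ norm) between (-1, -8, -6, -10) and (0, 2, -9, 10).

max(|x_i - y_i|) = max(|-1 - 0|, |-8 - 2|, |-6 - (-9)|, |-10 - 10|) = max(1, 10, 3, 20) = 20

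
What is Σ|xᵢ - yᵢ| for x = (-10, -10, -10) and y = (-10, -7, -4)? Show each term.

Σ|x_i - y_i| = |-10 - (-10)| + |-10 - (-7)| + |-10 - (-4)| = 0 + 3 + 6 = 9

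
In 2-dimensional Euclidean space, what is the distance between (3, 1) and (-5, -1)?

√(Σ(x_i - y_i)²) = √((3 - (-5))² + (1 - (-1))²)
= √(8² + 2²) = √(64 + 4) = √68 ≈ 8.2462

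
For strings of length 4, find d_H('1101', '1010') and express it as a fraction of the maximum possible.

Differing positions: 2, 3, 4. Hamming distance = 3. The maximum possible Hamming distance for length-4 strings is 4, so d_H/4 = 3/4 = 0.75.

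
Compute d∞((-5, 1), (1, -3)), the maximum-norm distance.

max(|x_i - y_i|) = max(|-5 - 1|, |1 - (-3)|) = max(6, 4) = 6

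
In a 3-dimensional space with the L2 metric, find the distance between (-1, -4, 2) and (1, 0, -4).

(Σ|x_i - y_i|^2)^(1/2) = (|-1 - 1|^2 + |-4 - 0|^2 + |2 - (-4)|^2)^(1/2)
= (2^2 + 4^2 + 6^2)^(1/2) = (4 + 16 + 36)^(1/2) = (56)^(1/2) ≈ 7.4833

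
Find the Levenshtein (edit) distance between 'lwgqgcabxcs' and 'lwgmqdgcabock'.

Let D[i][j] be the edit distance between the first i characters of 'lwgqgcabxcs' and the first j characters of 'lwgmqdgcabock', with D[i][0] = i, D[0][j] = j, and D[i][j] = D[i-1][j-1] if the characters match, else 1 + min(D[i-1][j], D[i][j-1], D[i-1][j-1]). Filling the table (rows: prefixes of 'lwgqgcabxcs', columns: prefixes of 'lwgmqdgcabock'):
     ε  l  w  g  m  q  d  g  c  a  b  o  c  k
  ε  0  1  2  3  4  5  6  7  8  9 10 11 12 13
  l  1  0  1  2  3  4  5  6  7  8  9 10 11 12
  w  2  1  0  1  2  3  4  5  6  7  8  9 10 11
  g  3  2  1  0  1  2  3  4  5  6  7  8  9 10
  q  4  3  2  1  1  1  2  3  4  5  6  7  8  9
  g  5  4  3  2  2  2  2  2  3  4  5  6  7  8
  c  6  5  4  3  3  3  3  3  2  3  4  5  6  7
  a  7  6  5  4  4  4  4  4  3  2  3  4  5  6
  b  8  7  6  5  5  5  5  5  4  3  2  3  4  5
  x  9  8  7  6  6  6  6  6  5  4  3  3  4  5
  c 10  9  8  7  7  7  7  7  6  5  4  4  3  4
  s 11 10  9  8  8  8  8  8  7  6  5  5  4  4
The bottom-right entry gives D[11][13] = 4, so no sequence of fewer than 4 edits works. Backtracking through the table gives one optimal edit sequence (4 edits):
  lwgqgcabxcs → lwgmqgcabxcs (ins m @4)
  lwgmqgcabxcs → lwgmqdgcabxcs (ins d @6)
  lwgmqdgcabxcs → lwgmqdgcabocs (sub x→o @11)
  lwgmqdgcabocs → lwgmqdgcabock (sub s→k @13)
Edit distance = 4.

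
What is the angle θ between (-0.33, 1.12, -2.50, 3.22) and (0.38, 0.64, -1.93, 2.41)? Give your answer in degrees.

With u = (-0.33, 1.12, -2.50, 3.22), v = (0.38, 0.64, -1.93, 2.41):
u·v = (-0.33)·0.38 + 1.12·0.64 + (-2.5)·(-1.93) + 3.22·2.41 = (-0.1254) + 0.7168 + 4.825 + 7.7602 = 13.1766.
|u| = √((-0.33)² + 1.12² + (-2.5)² + 3.22²) = √(0.1089 + 1.2544 + 6.25 + 10.3684) = √17.9817, |v| = √(0.38² + 0.64² + (-1.93)² + 2.41²) = √(0.1444 + 0.4096 + 3.7249 + 5.8081) = √10.087.
cos θ = (u·v)/(|u||v|) = 13.1766/(√17.9817·√10.087) ≈ 0.978379
θ = arccos(0.978379) ≈ 11.94°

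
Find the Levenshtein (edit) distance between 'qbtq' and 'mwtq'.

Let D[i][j] be the edit distance between the first i characters of 'qbtq' and the first j characters of 'mwtq', with D[i][0] = i, D[0][j] = j, and D[i][j] = D[i-1][j-1] if the characters match, else 1 + min(D[i-1][j], D[i][j-1], D[i-1][j-1]). Filling the table (rows: prefixes of 'qbtq', columns: prefixes of 'mwtq'):
     ε  m  w  t  q
  ε  0  1  2  3  4
  q  1  1  2  3  3
  b  2  2  2  3  4
  t  3  3  3  2  3
  q  4  4  4  3  2
The bottom-right entry gives D[4][4] = 2, so no sequence of fewer than 2 edits works. Backtracking through the table gives one optimal edit sequence (2 edits):
  qbtq → mbtq (sub q→m @1)
  mbtq → mwtq (sub b→w @2)
Edit distance = 2.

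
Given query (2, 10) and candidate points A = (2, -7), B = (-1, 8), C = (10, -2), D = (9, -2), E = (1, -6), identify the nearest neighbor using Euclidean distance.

Distances: d(A) = 17, d(B) ≈ 3.6056, d(C) ≈ 14.4222, d(D) ≈ 13.8924, d(E) ≈ 16.0312. Nearest: B = (-1, 8) with distance 3.6056.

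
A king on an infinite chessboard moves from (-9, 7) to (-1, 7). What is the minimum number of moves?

max(|x_i - y_i|) = max(|-9 - (-1)|, |7 - 7|) = max(8, 0) = 8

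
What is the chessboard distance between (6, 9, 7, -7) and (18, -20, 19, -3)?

max(|x_i - y_i|) = max(|6 - 18|, |9 - (-20)|, |7 - 19|, |-7 - (-3)|) = max(12, 29, 12, 4) = 29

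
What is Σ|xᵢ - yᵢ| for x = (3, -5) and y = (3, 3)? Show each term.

Σ|x_i - y_i| = |3 - 3| + |-5 - 3| = 0 + 8 = 8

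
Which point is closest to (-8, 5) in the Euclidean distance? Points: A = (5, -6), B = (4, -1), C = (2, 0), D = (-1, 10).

Distances: d(A) ≈ 17.0294, d(B) ≈ 13.4164, d(C) ≈ 11.1803, d(D) ≈ 8.6023. Nearest: D = (-1, 10) with distance 8.6023.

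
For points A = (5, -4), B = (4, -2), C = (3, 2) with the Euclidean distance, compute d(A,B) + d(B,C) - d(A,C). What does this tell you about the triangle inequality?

d(A,B) = √(1² + 2²) = √5 ≈ 2.2361, d(B,C) = √(1² + 4²) = √17 ≈ 4.1231, d(A,C) = √(2² + 6²) = √40 ≈ 6.3246.
d(A,B) + d(B,C) - d(A,C) = 2.2361 + 4.1231 - 6.3246 = 6.3592 - 6.3246 = 0.0346 (to 4 decimal places). This is ≥ 0, so the triangle inequality holds for these points.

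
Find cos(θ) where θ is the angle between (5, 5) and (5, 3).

With u = (5, 5), v = (5, 3):
u·v = 5·5 + 5·3 = 25 + 15 = 40.
|u| = √(5² + 5²) = √50, |v| = √(5² + 3²) = √34, so |u||v| = √(50·34) = √1700.
cos θ = (u·v)/(|u||v|) = 40/√1700 ≈ 0.9701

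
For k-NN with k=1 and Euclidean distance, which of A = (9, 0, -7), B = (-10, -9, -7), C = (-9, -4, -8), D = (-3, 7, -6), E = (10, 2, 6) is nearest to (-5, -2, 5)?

Distances: d(A) ≈ 18.5472, d(B) ≈ 14.7648, d(C) ≈ 13.7477, d(D) ≈ 14.3527, d(E) ≈ 15.5563. Nearest: C = (-9, -4, -8) with distance 13.7477.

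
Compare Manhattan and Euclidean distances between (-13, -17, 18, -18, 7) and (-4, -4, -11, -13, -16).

L1 = |-13 - (-4)| + |-17 - (-4)| + |18 - (-11)| + |-18 - (-13)| + |7 - (-16)| = 9 + 13 + 29 + 5 + 23 = 79
L2 = √(9² + 13² + 29² + 5² + 23²) = √1645 ≈ 40.5586
L1 ≥ L2 always (equality iff movement is along one axis); L1 > L2 here.
Ratio L1/L2 = 79/√1645 ≈ 1.9478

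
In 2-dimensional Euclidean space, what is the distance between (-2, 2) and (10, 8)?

√(Σ(x_i - y_i)²) = √((-2 - 10)² + (2 - 8)²)
= √((-12)² + (-6)²) = √(144 + 36) = √180 ≈ 13.4164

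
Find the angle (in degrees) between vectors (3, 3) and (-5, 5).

With u = (3, 3), v = (-5, 5):
u·v = 3·(-5) + 3·5 = (-15) + 15 = 0.
|u| = √(3² + 3²) = √18, |v| = √((-5)² + 5²) = √50, so |u||v| = √(18·50) = √900 = 30.
cos θ = (u·v)/(|u||v|) = 0/30 = 0 (the vectors are orthogonal)
θ = arccos(0) = 90°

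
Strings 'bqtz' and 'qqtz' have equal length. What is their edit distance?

Let D[i][j] be the edit distance between the first i characters of 'bqtz' and the first j characters of 'qqtz', with D[i][0] = i, D[0][j] = j, and D[i][j] = D[i-1][j-1] if the characters match, else 1 + min(D[i-1][j], D[i][j-1], D[i-1][j-1]). Filling the table (rows: prefixes of 'bqtz', columns: prefixes of 'qqtz'):
     ε  q  q  t  z
  ε  0  1  2  3  4
  b  1  1  2  3  4
  q  2  1  1  2  3
  t  3  2  2  1  2
  z  4  3  3  2  1
The bottom-right entry gives D[4][4] = 1, so no sequence of fewer than 1 edit works. Backtracking through the table gives one optimal edit sequence (1 edit):
  bqtz → qqtz (sub b→q @1)
Edit distance = 1.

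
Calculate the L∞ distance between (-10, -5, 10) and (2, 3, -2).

max(|x_i - y_i|) = max(|-10 - 2|, |-5 - 3|, |10 - (-2)|) = max(12, 8, 12) = 12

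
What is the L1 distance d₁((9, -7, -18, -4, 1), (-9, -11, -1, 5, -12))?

Σ|x_i - y_i| = |9 - (-9)| + |-7 - (-11)| + |-18 - (-1)| + |-4 - 5| + |1 - (-12)| = 18 + 4 + 17 + 9 + 13 = 61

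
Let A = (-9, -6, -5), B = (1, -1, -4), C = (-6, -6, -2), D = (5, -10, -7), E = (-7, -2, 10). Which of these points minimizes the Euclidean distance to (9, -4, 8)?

Distances: d(A) ≈ 22.2935, d(B) ≈ 14.7309, d(C) ≈ 18.1384, d(D) ≈ 16.6433, d(E) ≈ 16.2481. Nearest: B = (1, -1, -4) with distance 14.7309.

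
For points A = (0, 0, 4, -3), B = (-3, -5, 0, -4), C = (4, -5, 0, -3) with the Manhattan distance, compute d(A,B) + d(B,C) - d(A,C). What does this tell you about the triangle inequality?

d(A,B) = 3 + 5 + 4 + 1 = 13, d(B,C) = 7 + 0 + 0 + 1 = 8, d(A,C) = 4 + 5 + 4 + 0 = 13.
d(A,B) + d(B,C) - d(A,C) = 13 + 8 - 13 = 21 - 13 = 8. This is ≥ 0, so the triangle inequality holds for these points.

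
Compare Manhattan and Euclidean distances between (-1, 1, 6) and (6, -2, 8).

L1 = |-1 - 6| + |1 - (-2)| + |6 - 8| = 7 + 3 + 2 = 12
L2 = √(7² + 3² + 2²) = √62 ≈ 7.874
L1 ≥ L2 always (equality iff movement is along one axis); L1 > L2 here.
Ratio L1/L2 = 12/√62 ≈ 1.524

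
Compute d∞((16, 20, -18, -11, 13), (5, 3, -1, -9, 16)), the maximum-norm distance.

max(|x_i - y_i|) = max(|16 - 5|, |20 - 3|, |-18 - (-1)|, |-11 - (-9)|, |13 - 16|) = max(11, 17, 17, 2, 3) = 17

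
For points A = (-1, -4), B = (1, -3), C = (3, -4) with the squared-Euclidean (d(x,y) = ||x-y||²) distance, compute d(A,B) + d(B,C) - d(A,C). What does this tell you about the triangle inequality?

d(A,B) = 2² + 1² = 5, d(B,C) = 2² + 1² = 5, d(A,C) = 4² + 0² = 16.
d(A,B) + d(B,C) - d(A,C) = 5 + 5 - 16 = 10 - 16 = -6. This is < 0, so the triangle inequality FAILS for these points (squared-Euclidean is not a metric).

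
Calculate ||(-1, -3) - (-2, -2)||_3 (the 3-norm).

(Σ|x_i - y_i|^3)^(1/3) = (|-1 - (-2)|^3 + |-3 - (-2)|^3)^(1/3)
= (1^3 + 1^3)^(1/3) = (1 + 1)^(1/3) = (2)^(1/3) ≈ 1.2599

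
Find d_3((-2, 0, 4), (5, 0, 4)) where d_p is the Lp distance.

(Σ|x_i - y_i|^3)^(1/3) = (|-2 - 5|^3 + |0 - 0|^3 + |4 - 4|^3)^(1/3)
= (7^3 + 0^3 + 0^3)^(1/3) = (343 + 0 + 0)^(1/3) = (343)^(1/3) = 7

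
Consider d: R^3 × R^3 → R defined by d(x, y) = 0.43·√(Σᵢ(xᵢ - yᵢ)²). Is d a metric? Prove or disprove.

Yes. The L2 (Euclidean) norm induces a metric on R^3, and multiplying a metric by a positive constant 0.43 > 0 preserves all four axioms: non-negativity (0.43·||x-y|| ≥ 0), identity (0.43·||x-y|| = 0 ⟺ ||x-y|| = 0 ⟺ x = y), symmetry (||x-y|| = ||y-x||), and the triangle inequality (0.43·||x-z|| ≤ 0.43·||x-y|| + 0.43·||y-z||). So d is a metric.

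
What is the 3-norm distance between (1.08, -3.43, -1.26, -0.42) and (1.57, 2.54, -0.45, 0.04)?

(Σ|x_i - y_i|^3)^(1/3) = (|1.08 - 1.57|^3 + |-3.43 - 2.54|^3 + |-1.26 - (-0.45)|^3 + |-0.42 - 0.04|^3)^(1/3)
= (0.49^3 + 5.97^3 + 0.81^3 + 0.46^3)^(1/3) ≈ (0.1176 + 212.7762 + 0.5314 + 0.0973)^(1/3) = (213.5225)^(1/3) ≈ 5.977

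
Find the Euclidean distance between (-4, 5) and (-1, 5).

√(Σ(x_i - y_i)²) = √((-4 - (-1))² + (5 - 5)²)
= √((-3)² + 0²) = √(9 + 0) = √9 = 3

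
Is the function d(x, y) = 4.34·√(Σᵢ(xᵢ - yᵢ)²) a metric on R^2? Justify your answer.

Yes. The L2 (Euclidean) norm induces a metric on R^2, and multiplying a metric by a positive constant 4.34 > 0 preserves all four axioms: non-negativity (4.34·||x-y|| ≥ 0), identity (4.34·||x-y|| = 0 ⟺ ||x-y|| = 0 ⟺ x = y), symmetry (||x-y|| = ||y-x||), and the triangle inequality (4.34·||x-z|| ≤ 4.34·||x-y|| + 4.34·||y-z||). So d is a metric.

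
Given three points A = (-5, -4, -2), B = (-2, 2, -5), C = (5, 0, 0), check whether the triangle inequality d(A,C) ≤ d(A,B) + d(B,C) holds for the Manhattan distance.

d(A,B) = 3 + 6 + 3 = 12, d(B,C) = 7 + 2 + 5 = 14, d(A,C) = 10 + 4 + 2 = 16.
d(A,C) = 16 ≤ 12 + 14 = 26. Triangle inequality is satisfied.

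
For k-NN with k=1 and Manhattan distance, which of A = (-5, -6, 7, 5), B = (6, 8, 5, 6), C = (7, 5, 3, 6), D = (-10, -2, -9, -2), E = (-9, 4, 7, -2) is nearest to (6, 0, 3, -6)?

Distances: d(A) = 32, d(B) = 22, d(C) = 18, d(D) = 34, d(E) = 27. Nearest: C = (7, 5, 3, 6) with distance 18.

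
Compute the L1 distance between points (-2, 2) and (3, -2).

Σ|x_i - y_i| = |-2 - 3| + |2 - (-2)| = 5 + 4 = 9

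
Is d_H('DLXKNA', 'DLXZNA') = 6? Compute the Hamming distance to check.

Differing positions: 4. Hamming distance = 1, so the claim that d_H = 6 is false.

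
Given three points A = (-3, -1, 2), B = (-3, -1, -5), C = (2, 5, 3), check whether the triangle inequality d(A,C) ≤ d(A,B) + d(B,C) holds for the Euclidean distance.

d(A,B) = √(0² + 0² + 7²) = √49 = 7, d(B,C) = √(5² + 6² + 8²) = √125 ≈ 11.1803, d(A,C) = √(5² + 6² + 1²) = √62 ≈ 7.874.
d(A,C) ≈ 7.874 ≤ 7 + 11.1803 = 18.1803. Triangle inequality is satisfied.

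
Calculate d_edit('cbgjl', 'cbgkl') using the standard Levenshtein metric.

Let D[i][j] be the edit distance between the first i characters of 'cbgjl' and the first j characters of 'cbgkl', with D[i][0] = i, D[0][j] = j, and D[i][j] = D[i-1][j-1] if the characters match, else 1 + min(D[i-1][j], D[i][j-1], D[i-1][j-1]). Filling the table (rows: prefixes of 'cbgjl', columns: prefixes of 'cbgkl'):
     ε  c  b  g  k  l
  ε  0  1  2  3  4  5
  c  1  0  1  2  3  4
  b  2  1  0  1  2  3
  g  3  2  1  0  1  2
  j  4  3  2  1  1  2
  l  5  4  3  2  2  1
The bottom-right entry gives D[5][5] = 1, so no sequence of fewer than 1 edit works. Backtracking through the table gives one optimal edit sequence (1 edit):
  cbgjl → cbgkl (sub j→k @4)
Edit distance = 1.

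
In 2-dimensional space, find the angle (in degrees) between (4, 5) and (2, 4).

With u = (4, 5), v = (2, 4):
u·v = 4·2 + 5·4 = 8 + 20 = 28.
|u| = √(4² + 5²) = √41, |v| = √(2² + 4²) = √20, so |u||v| = √(41·20) = √820.
cos θ = (u·v)/(|u||v|) = 28/√820 ≈ 0.977802
θ = arccos(0.977802) ≈ 12.09°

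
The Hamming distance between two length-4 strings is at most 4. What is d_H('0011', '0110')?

Differing positions: 2, 4. Hamming distance = 2. The maximum possible Hamming distance for length-4 strings is 4, so d_H/4 = 2/4 = 0.5.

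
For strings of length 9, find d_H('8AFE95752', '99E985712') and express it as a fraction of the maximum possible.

Differing positions: 1, 2, 3, 4, 5, 8. Hamming distance = 6. The maximum possible Hamming distance for length-9 strings is 9, so d_H/9 = 6/9 ≈ 0.6667.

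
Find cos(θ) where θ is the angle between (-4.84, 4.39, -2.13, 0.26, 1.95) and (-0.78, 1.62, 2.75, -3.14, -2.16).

With u = (-4.84, 4.39, -2.13, 0.26, 1.95), v = (-0.78, 1.62, 2.75, -3.14, -2.16):
u·v = (-4.84)·(-0.78) + 4.39·1.62 + (-2.13)·2.75 + 0.26·(-3.14) + 1.95·(-2.16) = 3.7752 + 7.1118 + (-5.8575) + (-0.8164) + (-4.212) = 0.0011.
|u| = √((-4.84)² + 4.39² + (-2.13)² + 0.26² + 1.95²) = √(23.4256 + 19.2721 + 4.5369 + 0.0676 + 3.8025) = √51.1047, |v| = √((-0.78)² + 1.62² + 2.75² + (-3.14)² + (-2.16)²) = √(0.6084 + 2.6244 + 7.5625 + 9.8596 + 4.6656) = √25.3205.
cos θ = (u·v)/(|u||v|) = 0.0011/(√51.1047·√25.3205) ≈ 0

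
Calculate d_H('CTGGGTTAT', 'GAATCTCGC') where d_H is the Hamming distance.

Differing positions: 1, 2, 3, 4, 5, 7, 8, 9. Hamming distance = 8.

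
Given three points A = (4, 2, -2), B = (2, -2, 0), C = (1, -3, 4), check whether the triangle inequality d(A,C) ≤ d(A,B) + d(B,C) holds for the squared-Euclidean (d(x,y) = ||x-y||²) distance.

d(A,B) = 2² + 4² + 2² = 24, d(B,C) = 1² + 1² + 4² = 18, d(A,C) = 3² + 5² + 6² = 70.
d(A,C) = 70 > 24 + 18 = 42. Triangle inequality is VIOLATED. (Squared-Euclidean is not a metric — this is a counterexample.)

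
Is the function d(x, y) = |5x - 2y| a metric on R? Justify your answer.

No. d fails symmetry: d(5, 4) = |5·5 - 2·4| = |17| = 17, but d(4, 5) = |5·4 - 2·5| = |10| = 10. Since 17 ≠ 10, d(x,y) ≠ d(y,x) in general.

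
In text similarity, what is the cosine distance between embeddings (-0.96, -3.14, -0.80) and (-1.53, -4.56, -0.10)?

With u = (-0.96, -3.14, -0.80), v = (-1.53, -4.56, -0.10):
u·v = (-0.96)·(-1.53) + (-3.14)·(-4.56) + (-0.8)·(-0.1) = 1.4688 + 14.3184 + 0.08 = 15.8672.
|u| = √((-0.96)² + (-3.14)² + (-0.8)²) = √(0.9216 + 9.8596 + 0.64) = √11.4212, |v| = √((-1.53)² + (-4.56)² + (-0.1)²) = √(2.3409 + 20.7936 + 0.01) = √23.1445.
cos θ = (u·v)/(|u||v|) = 15.8672/(√11.4212·√23.1445) ≈ 0.9759
Cosine distance = 1 - cos θ ≈ 1 - 0.9759 = 0.0241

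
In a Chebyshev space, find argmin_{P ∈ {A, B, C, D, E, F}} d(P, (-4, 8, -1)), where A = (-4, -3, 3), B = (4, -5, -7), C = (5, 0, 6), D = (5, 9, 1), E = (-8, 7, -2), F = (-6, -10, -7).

Distances: d(A) = 11, d(B) = 13, d(C) = 9, d(D) = 9, d(E) = 4, d(F) = 18. Nearest: E = (-8, 7, -2) with distance 4.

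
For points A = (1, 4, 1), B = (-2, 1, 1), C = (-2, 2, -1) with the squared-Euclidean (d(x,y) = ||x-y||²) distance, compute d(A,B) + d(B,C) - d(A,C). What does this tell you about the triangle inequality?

d(A,B) = 3² + 3² + 0² = 18, d(B,C) = 0² + 1² + 2² = 5, d(A,C) = 3² + 2² + 2² = 17.
d(A,B) + d(B,C) - d(A,C) = 18 + 5 - 17 = 23 - 17 = 6. This is ≥ 0, so the triangle inequality holds for these points.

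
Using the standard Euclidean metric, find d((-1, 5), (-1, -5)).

√(Σ(x_i - y_i)²) = √((-1 - (-1))² + (5 - (-5))²)
= √(0² + 10²) = √(0 + 100) = √100 = 10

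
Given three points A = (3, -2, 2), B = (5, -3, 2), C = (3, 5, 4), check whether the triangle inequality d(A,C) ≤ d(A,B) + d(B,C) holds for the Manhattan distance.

d(A,B) = 2 + 1 + 0 = 3, d(B,C) = 2 + 8 + 2 = 12, d(A,C) = 0 + 7 + 2 = 9.
d(A,C) = 9 ≤ 3 + 12 = 15. Triangle inequality is satisfied.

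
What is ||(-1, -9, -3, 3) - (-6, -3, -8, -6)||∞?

max(|x_i - y_i|) = max(|-1 - (-6)|, |-9 - (-3)|, |-3 - (-8)|, |3 - (-6)|) = max(5, 6, 5, 9) = 9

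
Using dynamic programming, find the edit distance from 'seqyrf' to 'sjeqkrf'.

Let D[i][j] be the edit distance between the first i characters of 'seqyrf' and the first j characters of 'sjeqkrf', with D[i][0] = i, D[0][j] = j, and D[i][j] = D[i-1][j-1] if the characters match, else 1 + min(D[i-1][j], D[i][j-1], D[i-1][j-1]). Filling the table (rows: prefixes of 'seqyrf', columns: prefixes of 'sjeqkrf'):
     ε  s  j  e  q  k  r  f
  ε  0  1  2  3  4  5  6  7
  s  1  0  1  2  3  4  5  6
  e  2  1  1  1  2  3  4  5
  q  3  2  2  2  1  2  3  4
  y  4  3  3  3  2  2  3  4
  r  5  4  4  4  3  3  2  3
  f  6  5  5  5  4  4  3  2
The bottom-right entry gives D[6][7] = 2, so no sequence of fewer than 2 edits works. Backtracking through the table gives one optimal edit sequence (2 edits):
  seqyrf → sjeqyrf (ins j @2)
  sjeqyrf → sjeqkrf (sub y→k @5)
Edit distance = 2.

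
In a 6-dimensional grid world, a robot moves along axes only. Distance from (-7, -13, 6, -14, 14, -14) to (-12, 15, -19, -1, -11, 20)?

Σ|x_i - y_i| = |-7 - (-12)| + |-13 - 15| + |6 - (-19)| + |-14 - (-1)| + |14 - (-11)| + |-14 - 20| = 5 + 28 + 25 + 13 + 25 + 34 = 130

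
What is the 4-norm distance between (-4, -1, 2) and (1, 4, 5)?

(Σ|x_i - y_i|^4)^(1/4) = (|-4 - 1|^4 + |-1 - 4|^4 + |2 - 5|^4)^(1/4)
= (5^4 + 5^4 + 3^4)^(1/4) = (625 + 625 + 81)^(1/4) = (1331)^(1/4) ≈ 6.0401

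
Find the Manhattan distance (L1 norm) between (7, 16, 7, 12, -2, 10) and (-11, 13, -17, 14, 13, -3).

Σ|x_i - y_i| = |7 - (-11)| + |16 - 13| + |7 - (-17)| + |12 - 14| + |-2 - 13| + |10 - (-3)| = 18 + 3 + 24 + 2 + 15 + 13 = 75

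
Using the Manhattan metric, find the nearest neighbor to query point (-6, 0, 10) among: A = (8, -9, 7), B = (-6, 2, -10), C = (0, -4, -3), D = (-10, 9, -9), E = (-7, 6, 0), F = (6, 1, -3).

Distances: d(A) = 26, d(B) = 22, d(C) = 23, d(D) = 32, d(E) = 17, d(F) = 26. Nearest: E = (-7, 6, 0) with distance 17.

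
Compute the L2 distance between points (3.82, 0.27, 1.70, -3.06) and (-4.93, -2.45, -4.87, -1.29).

(Σ|x_i - y_i|^2)^(1/2) = (|3.82 - (-4.93)|^2 + |0.27 - (-2.45)|^2 + |1.7 - (-4.87)|^2 + |-3.06 - (-1.29)|^2)^(1/2)
= (8.75^2 + 2.72^2 + 6.57^2 + 1.77^2)^(1/2) = (76.5625 + 7.3984 + 43.1649 + 3.1329)^(1/2) = (130.2587)^(1/2) ≈ 11.4131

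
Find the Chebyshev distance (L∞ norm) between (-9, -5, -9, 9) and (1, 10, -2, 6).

max(|x_i - y_i|) = max(|-9 - 1|, |-5 - 10|, |-9 - (-2)|, |9 - 6|) = max(10, 15, 7, 3) = 15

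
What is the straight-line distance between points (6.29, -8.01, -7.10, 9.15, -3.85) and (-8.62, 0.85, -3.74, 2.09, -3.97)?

√(Σ(x_i - y_i)²) = √((6.29 - (-8.62))² + (-8.01 - 0.85)² + (-7.1 - (-3.74))² + (9.15 - 2.09)² + (-3.85 - (-3.97))²)
= √(14.91² + (-8.86)² + (-3.36)² + 7.06² + 0.12²) = √(222.3081 + 78.4996 + 11.2896 + 49.8436 + 0.0144) = √361.9553 ≈ 19.0251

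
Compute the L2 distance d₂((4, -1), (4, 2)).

√(Σ(x_i - y_i)²) = √((4 - 4)² + (-1 - 2)²)
= √(0² + (-3)²) = √(0 + 9) = √9 = 3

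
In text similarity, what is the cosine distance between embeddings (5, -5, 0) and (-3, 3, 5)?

With u = (5, -5, 0), v = (-3, 3, 5):
u·v = 5·(-3) + (-5)·3 + 0·5 = (-15) + (-15) + 0 = -30.
|u| = √(5² + (-5)² + 0²) = √50, |v| = √((-3)² + 3² + 5²) = √43, so |u||v| = √(50·43) = √2150.
cos θ = (u·v)/(|u||v|) = -30/√2150 ≈ -0.647
Cosine distance = 1 - cos θ ≈ 1 - (-0.647) = 1.647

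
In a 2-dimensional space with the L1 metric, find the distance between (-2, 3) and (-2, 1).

Σ|x_i - y_i| = |-2 - (-2)| + |3 - 1| = 0 + 2 = 2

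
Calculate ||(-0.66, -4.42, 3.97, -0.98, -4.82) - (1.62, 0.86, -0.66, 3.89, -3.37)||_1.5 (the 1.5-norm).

(Σ|x_i - y_i|^1.5)^(1/1.5) = (|-0.66 - 1.62|^1.5 + |-4.42 - 0.86|^1.5 + |3.97 - (-0.66)|^1.5 + |-0.98 - 3.89|^1.5 + |-4.82 - (-3.37)|^1.5)^(1/1.5)
= (2.28^1.5 + 5.28^1.5 + 4.63^1.5 + 4.87^1.5 + 1.45^1.5)^(1/1.5) ≈ (3.4427 + 12.1325 + 9.9626 + 10.7472 + 1.746)^(1/1.5) = (38.031)^(1/1.5) ≈ 11.309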